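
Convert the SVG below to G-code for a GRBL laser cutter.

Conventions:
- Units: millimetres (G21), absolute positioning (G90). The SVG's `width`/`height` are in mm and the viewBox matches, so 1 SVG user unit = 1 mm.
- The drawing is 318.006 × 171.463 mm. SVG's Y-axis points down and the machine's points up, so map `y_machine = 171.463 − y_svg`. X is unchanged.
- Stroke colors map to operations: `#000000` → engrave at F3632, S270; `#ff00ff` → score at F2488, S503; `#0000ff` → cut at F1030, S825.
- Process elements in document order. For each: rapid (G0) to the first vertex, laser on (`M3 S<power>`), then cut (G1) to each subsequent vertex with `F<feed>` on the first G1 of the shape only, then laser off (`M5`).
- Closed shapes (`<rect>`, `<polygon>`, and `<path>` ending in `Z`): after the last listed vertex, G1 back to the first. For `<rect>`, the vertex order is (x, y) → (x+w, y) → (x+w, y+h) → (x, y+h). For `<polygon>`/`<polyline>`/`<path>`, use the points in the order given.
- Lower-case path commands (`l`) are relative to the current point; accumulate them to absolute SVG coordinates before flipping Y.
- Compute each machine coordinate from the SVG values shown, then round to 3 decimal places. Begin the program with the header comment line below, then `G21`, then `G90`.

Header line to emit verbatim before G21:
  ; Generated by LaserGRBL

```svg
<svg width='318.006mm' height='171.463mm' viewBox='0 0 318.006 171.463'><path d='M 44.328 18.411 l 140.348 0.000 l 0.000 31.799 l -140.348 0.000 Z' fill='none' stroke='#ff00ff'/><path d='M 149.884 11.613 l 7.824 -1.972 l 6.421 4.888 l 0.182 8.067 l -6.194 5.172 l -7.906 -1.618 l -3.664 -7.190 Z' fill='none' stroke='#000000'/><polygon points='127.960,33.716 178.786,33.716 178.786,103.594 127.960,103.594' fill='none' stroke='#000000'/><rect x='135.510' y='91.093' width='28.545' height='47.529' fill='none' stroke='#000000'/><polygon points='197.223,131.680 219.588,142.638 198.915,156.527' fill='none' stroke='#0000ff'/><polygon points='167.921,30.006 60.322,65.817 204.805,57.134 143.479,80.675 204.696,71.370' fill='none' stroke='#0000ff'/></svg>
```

; Generated by LaserGRBL
G21
G90
G0 X44.328 Y153.052
M3 S503
G1 X184.676 Y153.052 F2488
G1 X184.676 Y121.253
G1 X44.328 Y121.253
G1 X44.328 Y153.052
M5
G0 X149.884 Y159.850
M3 S270
G1 X157.708 Y161.822 F3632
G1 X164.129 Y156.934
G1 X164.311 Y148.867
G1 X158.117 Y143.695
G1 X150.211 Y145.313
G1 X146.547 Y152.503
G1 X149.884 Y159.850
M5
G0 X127.960 Y137.747
M3 S270
G1 X178.786 Y137.747 F3632
G1 X178.786 Y67.869
G1 X127.960 Y67.869
G1 X127.960 Y137.747
M5
G0 X135.510 Y80.370
M3 S270
G1 X164.055 Y80.370 F3632
G1 X164.055 Y32.841
G1 X135.510 Y32.841
G1 X135.510 Y80.370
M5
G0 X197.223 Y39.783
M3 S825
G1 X219.588 Y28.825 F1030
G1 X198.915 Y14.936
G1 X197.223 Y39.783
M5
G0 X167.921 Y141.457
M3 S825
G1 X60.322 Y105.646 F1030
G1 X204.805 Y114.329
G1 X143.479 Y90.788
G1 X204.696 Y100.093
G1 X167.921 Y141.457
M5

Since the viewBox matches the mm dimensions, user units are millimetres directly. The only transform is the Y-flip y_m = 171.463 − y_svg.

Shape 1 is a rectangle drawn with `<path>`. Its stroke #ff00ff means score at S503, F2488. After flipping Y the toolpath is (44.328,153.052) → (184.676,153.052) → (184.676,121.253) → (44.328,121.253) → (44.328,153.052), returning to the start.

Shape 2 is a regular polygon drawn with `<path>`. Its stroke #000000 means engrave at S270, F3632. After flipping Y the toolpath is (149.884,159.850) → (157.708,161.822) → (164.129,156.934) → (164.311,148.867) → (158.117,143.695) → (150.211,145.313) → (146.547,152.503) → (149.884,159.850), returning to the start.

Shape 3 is a rectangle drawn with `<polygon>`. Its stroke #000000 means engrave at S270, F3632. After flipping Y the toolpath is (127.960,137.747) → (178.786,137.747) → (178.786,67.869) → (127.960,67.869) → (127.960,137.747), returning to the start.

Shape 4 is a rectangle drawn with `<rect>`. Its stroke #000000 means engrave at S270, F3632. After flipping Y the toolpath is (135.510,80.370) → (164.055,80.370) → (164.055,32.841) → (135.510,32.841) → (135.510,80.370), returning to the start.

Shape 5 is a regular polygon drawn with `<polygon>`. Its stroke #0000ff means cut at S825, F1030. After flipping Y the toolpath is (197.223,39.783) → (219.588,28.825) → (198.915,14.936) → (197.223,39.783), returning to the start.

Shape 6 is a closed polygon drawn with `<polygon>`. Its stroke #0000ff means cut at S825, F1030. After flipping Y the toolpath is (167.921,141.457) → (60.322,105.646) → (204.805,114.329) → (143.479,90.788) → (204.696,100.093) → (167.921,141.457), returning to the start.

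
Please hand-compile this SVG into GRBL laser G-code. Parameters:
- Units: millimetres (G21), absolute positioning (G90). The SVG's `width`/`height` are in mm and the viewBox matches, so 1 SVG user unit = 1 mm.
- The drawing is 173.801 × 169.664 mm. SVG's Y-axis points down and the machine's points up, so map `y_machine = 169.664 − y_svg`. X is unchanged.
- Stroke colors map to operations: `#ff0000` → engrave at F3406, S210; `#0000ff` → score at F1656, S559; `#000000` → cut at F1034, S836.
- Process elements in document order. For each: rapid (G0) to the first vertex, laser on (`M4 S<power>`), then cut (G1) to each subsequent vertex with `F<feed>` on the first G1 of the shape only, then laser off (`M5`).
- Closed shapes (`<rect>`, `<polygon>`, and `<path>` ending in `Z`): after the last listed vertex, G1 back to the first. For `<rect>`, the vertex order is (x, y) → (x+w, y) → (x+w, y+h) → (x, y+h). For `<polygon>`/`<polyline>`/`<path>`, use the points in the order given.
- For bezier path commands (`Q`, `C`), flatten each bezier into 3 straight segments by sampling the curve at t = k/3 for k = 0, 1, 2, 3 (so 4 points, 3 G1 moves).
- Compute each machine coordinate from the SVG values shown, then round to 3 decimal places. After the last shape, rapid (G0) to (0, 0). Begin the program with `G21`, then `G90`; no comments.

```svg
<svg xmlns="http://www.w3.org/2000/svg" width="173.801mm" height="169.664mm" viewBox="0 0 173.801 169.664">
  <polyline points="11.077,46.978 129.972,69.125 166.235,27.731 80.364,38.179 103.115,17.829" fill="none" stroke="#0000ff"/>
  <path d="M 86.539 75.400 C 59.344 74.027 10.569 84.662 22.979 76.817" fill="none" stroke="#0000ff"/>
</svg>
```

1 u = 1 mm; y_m = 169.664 − y.

[1] `<polyline>` open polyline, #0000ff→score S559 F1656: (11.077,122.686) → (129.972,100.539) → (166.235,141.933) → (80.364,131.485) → (103.115,151.835)

[2] `<path>` cubic bezier, #0000ff→score S559 F1656: (86.539,94.264) → (55.216,92.764) → (27.899,90.033) → (22.979,92.847)

G21
G90
G0 X11.077 Y122.686
M4 S559
G1 X129.972 Y100.539 F1656
G1 X166.235 Y141.933
G1 X80.364 Y131.485
G1 X103.115 Y151.835
M5
G0 X86.539 Y94.264
M4 S559
G1 X55.216 Y92.764 F1656
G1 X27.899 Y90.033
G1 X22.979 Y92.847
M5
G0 X0.000 Y0.000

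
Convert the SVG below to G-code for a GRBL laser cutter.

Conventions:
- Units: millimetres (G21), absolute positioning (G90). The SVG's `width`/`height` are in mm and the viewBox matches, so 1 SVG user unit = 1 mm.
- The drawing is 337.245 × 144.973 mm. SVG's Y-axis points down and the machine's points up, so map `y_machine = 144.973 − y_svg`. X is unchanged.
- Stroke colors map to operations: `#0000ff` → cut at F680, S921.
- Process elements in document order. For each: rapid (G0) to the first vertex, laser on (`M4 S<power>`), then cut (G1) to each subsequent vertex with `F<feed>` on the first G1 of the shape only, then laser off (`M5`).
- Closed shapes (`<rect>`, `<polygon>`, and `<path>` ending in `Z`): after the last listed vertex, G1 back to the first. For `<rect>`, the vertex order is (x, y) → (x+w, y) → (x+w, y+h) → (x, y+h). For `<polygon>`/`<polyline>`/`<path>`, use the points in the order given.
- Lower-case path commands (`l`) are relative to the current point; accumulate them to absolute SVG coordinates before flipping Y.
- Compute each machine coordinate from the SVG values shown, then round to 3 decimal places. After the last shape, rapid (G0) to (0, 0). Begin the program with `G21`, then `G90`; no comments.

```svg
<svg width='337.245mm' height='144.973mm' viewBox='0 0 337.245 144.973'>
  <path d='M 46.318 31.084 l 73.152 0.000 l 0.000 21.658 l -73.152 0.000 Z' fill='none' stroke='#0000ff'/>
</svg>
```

Since the viewBox matches the mm dimensions, user units are millimetres directly. The only transform is the Y-flip y_m = 144.973 − y_svg.

Shape 1 is a rectangle drawn with `<path>`. Its stroke #0000ff means cut at S921, F680. After flipping Y the toolpath is (46.318,113.889) → (119.470,113.889) → (119.470,92.231) → (46.318,92.231) → (46.318,113.889), returning to the start.

G21
G90
G0 X46.318 Y113.889
M4 S921
G1 X119.470 Y113.889 F680
G1 X119.470 Y92.231
G1 X46.318 Y92.231
G1 X46.318 Y113.889
M5
G0 X0.000 Y0.000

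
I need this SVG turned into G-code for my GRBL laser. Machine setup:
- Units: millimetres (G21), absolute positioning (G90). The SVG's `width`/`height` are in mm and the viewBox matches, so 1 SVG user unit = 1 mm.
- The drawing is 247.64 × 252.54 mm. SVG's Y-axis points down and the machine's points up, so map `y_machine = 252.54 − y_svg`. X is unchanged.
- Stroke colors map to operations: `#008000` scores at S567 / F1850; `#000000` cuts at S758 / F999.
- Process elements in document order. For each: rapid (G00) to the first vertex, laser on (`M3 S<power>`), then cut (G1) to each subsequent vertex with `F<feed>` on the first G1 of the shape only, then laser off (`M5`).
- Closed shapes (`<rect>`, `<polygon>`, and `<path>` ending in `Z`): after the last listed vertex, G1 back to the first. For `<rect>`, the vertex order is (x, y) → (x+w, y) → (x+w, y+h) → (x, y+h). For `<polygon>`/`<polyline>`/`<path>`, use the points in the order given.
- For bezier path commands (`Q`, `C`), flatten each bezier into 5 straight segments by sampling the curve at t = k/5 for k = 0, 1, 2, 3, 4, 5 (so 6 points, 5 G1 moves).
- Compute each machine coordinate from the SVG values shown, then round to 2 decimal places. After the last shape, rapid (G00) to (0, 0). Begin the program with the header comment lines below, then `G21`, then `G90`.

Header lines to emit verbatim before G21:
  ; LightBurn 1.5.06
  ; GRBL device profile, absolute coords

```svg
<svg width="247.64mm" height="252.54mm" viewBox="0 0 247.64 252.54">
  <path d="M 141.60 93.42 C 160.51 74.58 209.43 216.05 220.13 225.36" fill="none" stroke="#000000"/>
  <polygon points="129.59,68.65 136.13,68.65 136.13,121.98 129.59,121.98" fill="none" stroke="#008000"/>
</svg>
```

; LightBurn 1.5.06
; GRBL device profile, absolute coords
G21
G90
G00 X141.60 Y159.12
M3 S758
G1 X156.00 Y153.53 F999
G1 X174.33 Y123.50
G1 X193.31 Y83.07
G1 X209.67 Y46.29
G1 X220.13 Y27.18
M5
G00 X129.59 Y183.89
M3 S567
G1 X136.13 Y183.89 F1850
G1 X136.13 Y130.56
G1 X129.59 Y130.56
G1 X129.59 Y183.89
M5
G00 X0.00 Y0.00

Since the viewBox matches the mm dimensions, user units are millimetres directly. The only transform is the Y-flip y_m = 252.54 − y_svg.

Shape 1 is a cubic bezier drawn with `<path>`. Its stroke #000000 means cut at S758, F999. After flipping Y the toolpath is (141.60,159.12) → (156.00,153.53) → (174.33,123.50) → (193.31,83.07) → (209.67,46.29) → (220.13,27.18).

Shape 2 is a rectangle drawn with `<polygon>`. Its stroke #008000 means score at S567, F1850. After flipping Y the toolpath is (129.59,183.89) → (136.13,183.89) → (136.13,130.56) → (129.59,130.56) → (129.59,183.89), returning to the start.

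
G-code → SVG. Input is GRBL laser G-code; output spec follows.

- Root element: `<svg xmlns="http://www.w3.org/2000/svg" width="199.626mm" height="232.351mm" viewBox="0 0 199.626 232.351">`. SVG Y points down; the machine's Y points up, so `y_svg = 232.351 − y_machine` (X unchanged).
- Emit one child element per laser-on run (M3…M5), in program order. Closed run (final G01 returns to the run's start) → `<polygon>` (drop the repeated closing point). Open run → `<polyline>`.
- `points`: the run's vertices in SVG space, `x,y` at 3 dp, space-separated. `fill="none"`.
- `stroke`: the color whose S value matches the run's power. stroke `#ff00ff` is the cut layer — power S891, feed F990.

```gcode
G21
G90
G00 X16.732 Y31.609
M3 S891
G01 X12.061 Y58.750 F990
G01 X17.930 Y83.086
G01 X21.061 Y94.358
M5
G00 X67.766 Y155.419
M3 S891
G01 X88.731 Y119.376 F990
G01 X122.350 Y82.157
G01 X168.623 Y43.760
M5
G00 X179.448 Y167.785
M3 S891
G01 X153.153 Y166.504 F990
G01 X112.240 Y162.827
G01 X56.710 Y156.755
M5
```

Machine Y-up, SVG Y-down with viewBox height 232.351, so y_svg = 232.351 − y_machine; X carries over. Every run uses S891, so all elements get stroke `#ff00ff` (cut).

Run 1: The run is open, so emit a `<polyline>` with points (Y-flipped): 16.732,200.742 12.061,173.601 17.930,149.265 21.061,137.993.

Run 2: The run is open, so emit a `<polyline>` with points (Y-flipped): 67.766,76.932 88.731,112.975 122.350,150.194 168.623,188.591.

Run 3: The run is open, so emit a `<polyline>` with points (Y-flipped): 179.448,64.566 153.153,65.847 112.240,69.524 56.710,75.596.

<svg xmlns="http://www.w3.org/2000/svg" width="199.626mm" height="232.351mm" viewBox="0 0 199.626 232.351">
  <polyline points="16.732,200.742 12.061,173.601 17.930,149.265 21.061,137.993" fill="none" stroke="#ff00ff"/>
  <polyline points="67.766,76.932 88.731,112.975 122.350,150.194 168.623,188.591" fill="none" stroke="#ff00ff"/>
  <polyline points="179.448,64.566 153.153,65.847 112.240,69.524 56.710,75.596" fill="none" stroke="#ff00ff"/>
</svg>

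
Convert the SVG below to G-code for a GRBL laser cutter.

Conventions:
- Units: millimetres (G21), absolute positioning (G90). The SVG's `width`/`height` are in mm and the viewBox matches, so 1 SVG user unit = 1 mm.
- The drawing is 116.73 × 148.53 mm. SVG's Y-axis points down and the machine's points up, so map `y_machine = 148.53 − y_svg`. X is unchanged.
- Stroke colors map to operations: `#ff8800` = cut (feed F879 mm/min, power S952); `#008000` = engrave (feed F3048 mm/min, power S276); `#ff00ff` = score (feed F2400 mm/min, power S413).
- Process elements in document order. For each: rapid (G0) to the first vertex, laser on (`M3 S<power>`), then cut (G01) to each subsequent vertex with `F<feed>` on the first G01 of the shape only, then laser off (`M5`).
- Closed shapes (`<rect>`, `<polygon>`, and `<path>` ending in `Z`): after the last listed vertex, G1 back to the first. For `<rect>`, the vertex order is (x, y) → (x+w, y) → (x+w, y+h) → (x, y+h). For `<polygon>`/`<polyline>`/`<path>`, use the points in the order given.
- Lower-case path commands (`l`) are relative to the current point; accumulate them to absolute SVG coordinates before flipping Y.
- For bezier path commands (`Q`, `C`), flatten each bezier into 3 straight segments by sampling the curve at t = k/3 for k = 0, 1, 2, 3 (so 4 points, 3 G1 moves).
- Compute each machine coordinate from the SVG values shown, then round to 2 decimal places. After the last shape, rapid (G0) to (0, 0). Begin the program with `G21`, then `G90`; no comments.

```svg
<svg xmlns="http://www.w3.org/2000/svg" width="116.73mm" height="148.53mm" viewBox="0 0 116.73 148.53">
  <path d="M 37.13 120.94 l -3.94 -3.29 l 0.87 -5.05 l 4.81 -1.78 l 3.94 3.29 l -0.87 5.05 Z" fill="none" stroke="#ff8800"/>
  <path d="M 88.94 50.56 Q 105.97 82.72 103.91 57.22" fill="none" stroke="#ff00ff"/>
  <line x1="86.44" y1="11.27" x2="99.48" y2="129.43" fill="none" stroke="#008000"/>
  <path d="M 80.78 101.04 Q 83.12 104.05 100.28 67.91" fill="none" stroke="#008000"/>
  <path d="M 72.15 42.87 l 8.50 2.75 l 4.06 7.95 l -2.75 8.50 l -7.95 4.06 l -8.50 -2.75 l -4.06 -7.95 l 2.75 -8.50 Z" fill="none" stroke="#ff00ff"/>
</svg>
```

G21
G90
G0 X37.13 Y27.59
M3 S952
G01 X33.19 Y30.88 F879
G01 X34.06 Y35.93
G01 X38.87 Y37.71
G01 X42.81 Y34.42
G01 X41.94 Y29.37
G01 X37.13 Y27.59
M5
G0 X88.94 Y97.97
M3 S413
G01 X98.17 Y82.94 F2400
G01 X103.16 Y80.72
G01 X103.91 Y91.31
M5
G0 X86.44 Y137.26
M3 S276
G01 X99.48 Y19.10 F3048
M5
G0 X80.78 Y47.49
M3 S276
G01 X83.99 Y49.83 F3048
G01 X90.49 Y60.88
G01 X100.28 Y80.62
M5
G0 X72.15 Y105.66
M3 S413
G01 X80.65 Y102.91 F2400
G01 X84.71 Y94.96
G01 X81.96 Y86.46
G01 X74.01 Y82.40
G01 X65.51 Y85.15
G01 X61.45 Y93.10
G01 X64.20 Y101.60
G01 X72.15 Y105.66
M5
G0 X0.00 Y0.00

viewBox `0 0 116.73 148.53` with mm width/height → 1 unit = 1 mm. Flip: y_m = 148.53 − y_svg.

**Shape 1** — `<path>` regular polygon, stroke `#ff8800` → cut (S952, F879). Machine vertices: (37.13,27.59) → (33.19,30.88) → (34.06,35.93) → (38.87,37.71) → (42.81,34.42) → (41.94,29.37) → (37.13,27.59). Closed: final G1 returns to the first vertex.

**Shape 2** — `<path>` quadratic bezier, stroke `#ff00ff` → score (S413, F2400). Control points (SVG): P0=(88.94,50.56), P1=(105.97,82.72), P2=(103.91,57.22); sampled at t=k/3. Machine vertices: (88.94,97.97) → (98.17,82.94) → (103.16,80.72) → (103.91,91.31). Open path.

**Shape 3** — `<line>` line segment, stroke `#008000` → engrave (S276, F3048). Machine vertices: (86.44,137.26) → (99.48,19.10). Open path.

**Shape 4** — `<path>` quadratic bezier, stroke `#008000` → engrave (S276, F3048). Control points (SVG): P0=(80.78,101.04), P1=(83.12,104.05), P2=(100.28,67.91); sampled at t=k/3. Machine vertices: (80.78,47.49) → (83.99,49.83) → (90.49,60.88) → (100.28,80.62). Open path.

**Shape 5** — `<path>` regular polygon, stroke `#ff00ff` → score (S413, F2400). Machine vertices: (72.15,105.66) → (80.65,102.91) → (84.71,94.96) → (81.96,86.46) → (74.01,82.40) → (65.51,85.15) → (61.45,93.10) → (64.20,101.60) → (72.15,105.66). Closed: final G1 returns to the first vertex.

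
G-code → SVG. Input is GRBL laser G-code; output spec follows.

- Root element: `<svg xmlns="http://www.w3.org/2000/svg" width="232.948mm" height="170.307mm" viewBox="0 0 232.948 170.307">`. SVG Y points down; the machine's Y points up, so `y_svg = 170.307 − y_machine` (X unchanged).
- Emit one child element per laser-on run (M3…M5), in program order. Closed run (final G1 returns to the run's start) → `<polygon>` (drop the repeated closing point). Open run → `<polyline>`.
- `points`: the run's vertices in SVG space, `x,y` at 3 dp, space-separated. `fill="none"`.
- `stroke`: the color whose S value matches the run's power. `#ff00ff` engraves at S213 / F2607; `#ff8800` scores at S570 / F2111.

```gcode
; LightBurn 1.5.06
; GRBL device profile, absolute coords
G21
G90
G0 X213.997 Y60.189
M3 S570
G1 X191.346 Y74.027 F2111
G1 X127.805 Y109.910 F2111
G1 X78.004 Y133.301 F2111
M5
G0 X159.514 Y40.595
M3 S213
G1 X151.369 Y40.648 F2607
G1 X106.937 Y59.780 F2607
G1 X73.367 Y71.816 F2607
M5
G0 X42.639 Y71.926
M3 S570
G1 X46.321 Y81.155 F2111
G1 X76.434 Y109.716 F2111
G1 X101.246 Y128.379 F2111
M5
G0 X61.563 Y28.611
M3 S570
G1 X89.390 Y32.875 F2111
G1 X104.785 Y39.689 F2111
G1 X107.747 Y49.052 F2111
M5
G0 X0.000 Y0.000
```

Each laser-on run becomes one SVG element. Flip Y back into SVG space with y_svg = 170.307 − y_machine.

Run 1: the run's S570 means `#ff8800` (score). The run is open, so emit a `<polyline>` with points (Y-flipped): 213.997,110.118 191.346,96.280 127.805,60.397 78.004,37.006.

Run 2: power S213 maps to stroke `#ff00ff` (engrave). The run is open, so emit a `<polyline>` with points (Y-flipped): 159.514,129.712 151.369,129.659 106.937,110.527 73.367,98.491.

Run 3: power S570 maps to stroke `#ff8800` (score). The run is open, so emit a `<polyline>` with points (Y-flipped): 42.639,98.381 46.321,89.152 76.434,60.591 101.246,41.928.

Run 4: the run's S570 means `#ff8800` (score). The run is open, so emit a `<polyline>` with points (Y-flipped): 61.563,141.696 89.390,137.432 104.785,130.618 107.747,121.255.

<svg xmlns="http://www.w3.org/2000/svg" width="232.948mm" height="170.307mm" viewBox="0 0 232.948 170.307">
  <polyline points="213.997,110.118 191.346,96.280 127.805,60.397 78.004,37.006" fill="none" stroke="#ff8800"/>
  <polyline points="159.514,129.712 151.369,129.659 106.937,110.527 73.367,98.491" fill="none" stroke="#ff00ff"/>
  <polyline points="42.639,98.381 46.321,89.152 76.434,60.591 101.246,41.928" fill="none" stroke="#ff8800"/>
  <polyline points="61.563,141.696 89.390,137.432 104.785,130.618 107.747,121.255" fill="none" stroke="#ff8800"/>
</svg>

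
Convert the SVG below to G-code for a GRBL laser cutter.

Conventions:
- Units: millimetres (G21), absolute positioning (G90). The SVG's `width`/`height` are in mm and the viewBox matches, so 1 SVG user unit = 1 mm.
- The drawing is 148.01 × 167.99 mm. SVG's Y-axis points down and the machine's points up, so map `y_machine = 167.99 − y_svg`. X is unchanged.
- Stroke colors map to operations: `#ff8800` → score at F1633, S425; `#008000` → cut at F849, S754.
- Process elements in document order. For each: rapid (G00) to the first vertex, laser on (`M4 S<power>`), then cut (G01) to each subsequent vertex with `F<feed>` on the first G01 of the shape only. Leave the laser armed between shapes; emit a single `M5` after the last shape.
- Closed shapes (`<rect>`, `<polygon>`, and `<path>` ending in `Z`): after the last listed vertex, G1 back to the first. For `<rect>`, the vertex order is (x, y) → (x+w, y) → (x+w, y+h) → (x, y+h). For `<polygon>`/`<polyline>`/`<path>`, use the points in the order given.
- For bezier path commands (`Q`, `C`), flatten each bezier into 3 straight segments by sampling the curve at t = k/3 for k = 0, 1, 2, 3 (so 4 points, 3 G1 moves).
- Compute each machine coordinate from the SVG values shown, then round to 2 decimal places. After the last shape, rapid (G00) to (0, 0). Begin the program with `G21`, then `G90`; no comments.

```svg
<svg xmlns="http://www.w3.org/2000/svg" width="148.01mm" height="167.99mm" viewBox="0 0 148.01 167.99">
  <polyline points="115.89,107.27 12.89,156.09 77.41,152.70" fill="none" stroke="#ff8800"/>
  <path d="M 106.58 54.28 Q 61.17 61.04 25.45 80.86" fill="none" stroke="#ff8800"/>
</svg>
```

G21
G90
G00 X115.89 Y60.72
M4 S425
G01 X12.89 Y11.90 F1633
G01 X77.41 Y15.29
G00 X106.58 Y113.71
M4 S425
G01 X77.38 Y107.75 F1633
G01 X50.34 Y98.89
G01 X25.45 Y87.13
M5
G00 X0.00 Y0.00

viewBox `0 0 148.01 167.99` with mm width/height → 1 unit = 1 mm. Flip: y_m = 167.99 − y_svg.

**Shape 1** — `<polyline>` open polyline, stroke `#ff8800` → score (S425, F1633). Machine vertices: (115.89,60.72) → (12.89,11.90) → (77.41,15.29). Open path.

**Shape 2** — `<path>` quadratic bezier, stroke `#ff8800` → score (S425, F1633). Control points (SVG): P0=(106.58,54.28), P1=(61.17,61.04), P2=(25.45,80.86); sampled at t=k/3. Machine vertices: (106.58,113.71) → (77.38,107.75) → (50.34,98.89) → (25.45,87.13). Open path.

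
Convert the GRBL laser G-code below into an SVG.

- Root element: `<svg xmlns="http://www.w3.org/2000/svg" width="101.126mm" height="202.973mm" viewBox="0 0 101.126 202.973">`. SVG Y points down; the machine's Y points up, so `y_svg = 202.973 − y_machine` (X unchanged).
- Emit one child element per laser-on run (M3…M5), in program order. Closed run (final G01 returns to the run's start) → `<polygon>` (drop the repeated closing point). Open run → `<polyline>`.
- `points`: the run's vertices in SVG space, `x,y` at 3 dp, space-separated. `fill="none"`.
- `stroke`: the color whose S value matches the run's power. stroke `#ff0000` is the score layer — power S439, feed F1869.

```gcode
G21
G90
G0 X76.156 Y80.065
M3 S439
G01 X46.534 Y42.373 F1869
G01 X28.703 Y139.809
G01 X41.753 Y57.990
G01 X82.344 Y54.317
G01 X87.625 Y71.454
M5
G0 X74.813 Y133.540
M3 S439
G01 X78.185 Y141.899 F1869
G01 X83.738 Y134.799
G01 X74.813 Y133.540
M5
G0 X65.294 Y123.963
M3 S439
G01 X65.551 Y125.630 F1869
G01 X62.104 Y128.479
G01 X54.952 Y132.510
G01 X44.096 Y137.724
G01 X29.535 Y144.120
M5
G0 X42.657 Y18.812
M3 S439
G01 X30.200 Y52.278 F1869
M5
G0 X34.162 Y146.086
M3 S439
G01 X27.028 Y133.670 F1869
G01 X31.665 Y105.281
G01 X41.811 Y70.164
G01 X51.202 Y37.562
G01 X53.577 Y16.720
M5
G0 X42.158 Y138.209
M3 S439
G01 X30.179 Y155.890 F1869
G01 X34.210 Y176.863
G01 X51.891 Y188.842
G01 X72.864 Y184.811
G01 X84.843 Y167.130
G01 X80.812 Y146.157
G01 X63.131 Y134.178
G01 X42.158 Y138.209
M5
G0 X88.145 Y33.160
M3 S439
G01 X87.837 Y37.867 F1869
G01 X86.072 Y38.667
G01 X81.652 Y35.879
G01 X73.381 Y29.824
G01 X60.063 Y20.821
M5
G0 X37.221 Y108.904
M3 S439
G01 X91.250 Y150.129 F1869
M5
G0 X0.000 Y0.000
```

Each laser-on run becomes one SVG element. Flip Y back into SVG space with y_svg = 202.973 − y_machine. Every run uses S439, so all elements get stroke `#ff0000` (score).

Run 1: The run is open, so emit a `<polyline>` with points (Y-flipped): 76.156,122.908 46.534,160.600 28.703,63.164 41.753,144.983 82.344,148.656 87.625,131.519.

Run 2: The run returns to its start, so emit a `<polygon>` with points (Y-flipped): 74.813,69.433 78.185,61.074 83.738,68.174.

Run 3: The run is open, so emit a `<polyline>` with points (Y-flipped): 65.294,79.010 65.551,77.343 62.104,74.494 54.952,70.463 44.096,65.249 29.535,58.853.

Run 4: The run is open, so emit a `<polyline>` with points (Y-flipped): 42.657,184.161 30.200,150.695.

Run 5: The run is open, so emit a `<polyline>` with points (Y-flipped): 34.162,56.887 27.028,69.303 31.665,97.692 41.811,132.809 51.202,165.411 53.577,186.253.

Run 6: The run returns to its start, so emit a `<polygon>` with points (Y-flipped): 42.158,64.764 30.179,47.083 34.210,26.110 51.891,14.131 72.864,18.162 84.843,35.843 80.812,56.816 63.131,68.795.

Run 7: The run is open, so emit a `<polyline>` with points (Y-flipped): 88.145,169.813 87.837,165.106 86.072,164.306 81.652,167.094 73.381,173.149 60.063,182.152.

Run 8: The run is open, so emit a `<polyline>` with points (Y-flipped): 37.221,94.069 91.250,52.844.

<svg xmlns="http://www.w3.org/2000/svg" width="101.126mm" height="202.973mm" viewBox="0 0 101.126 202.973">
  <polyline points="76.156,122.908 46.534,160.600 28.703,63.164 41.753,144.983 82.344,148.656 87.625,131.519" fill="none" stroke="#ff0000"/>
  <polygon points="74.813,69.433 78.185,61.074 83.738,68.174" fill="none" stroke="#ff0000"/>
  <polyline points="65.294,79.010 65.551,77.343 62.104,74.494 54.952,70.463 44.096,65.249 29.535,58.853" fill="none" stroke="#ff0000"/>
  <polyline points="42.657,184.161 30.200,150.695" fill="none" stroke="#ff0000"/>
  <polyline points="34.162,56.887 27.028,69.303 31.665,97.692 41.811,132.809 51.202,165.411 53.577,186.253" fill="none" stroke="#ff0000"/>
  <polygon points="42.158,64.764 30.179,47.083 34.210,26.110 51.891,14.131 72.864,18.162 84.843,35.843 80.812,56.816 63.131,68.795" fill="none" stroke="#ff0000"/>
  <polyline points="88.145,169.813 87.837,165.106 86.072,164.306 81.652,167.094 73.381,173.149 60.063,182.152" fill="none" stroke="#ff0000"/>
  <polyline points="37.221,94.069 91.250,52.844" fill="none" stroke="#ff0000"/>
</svg>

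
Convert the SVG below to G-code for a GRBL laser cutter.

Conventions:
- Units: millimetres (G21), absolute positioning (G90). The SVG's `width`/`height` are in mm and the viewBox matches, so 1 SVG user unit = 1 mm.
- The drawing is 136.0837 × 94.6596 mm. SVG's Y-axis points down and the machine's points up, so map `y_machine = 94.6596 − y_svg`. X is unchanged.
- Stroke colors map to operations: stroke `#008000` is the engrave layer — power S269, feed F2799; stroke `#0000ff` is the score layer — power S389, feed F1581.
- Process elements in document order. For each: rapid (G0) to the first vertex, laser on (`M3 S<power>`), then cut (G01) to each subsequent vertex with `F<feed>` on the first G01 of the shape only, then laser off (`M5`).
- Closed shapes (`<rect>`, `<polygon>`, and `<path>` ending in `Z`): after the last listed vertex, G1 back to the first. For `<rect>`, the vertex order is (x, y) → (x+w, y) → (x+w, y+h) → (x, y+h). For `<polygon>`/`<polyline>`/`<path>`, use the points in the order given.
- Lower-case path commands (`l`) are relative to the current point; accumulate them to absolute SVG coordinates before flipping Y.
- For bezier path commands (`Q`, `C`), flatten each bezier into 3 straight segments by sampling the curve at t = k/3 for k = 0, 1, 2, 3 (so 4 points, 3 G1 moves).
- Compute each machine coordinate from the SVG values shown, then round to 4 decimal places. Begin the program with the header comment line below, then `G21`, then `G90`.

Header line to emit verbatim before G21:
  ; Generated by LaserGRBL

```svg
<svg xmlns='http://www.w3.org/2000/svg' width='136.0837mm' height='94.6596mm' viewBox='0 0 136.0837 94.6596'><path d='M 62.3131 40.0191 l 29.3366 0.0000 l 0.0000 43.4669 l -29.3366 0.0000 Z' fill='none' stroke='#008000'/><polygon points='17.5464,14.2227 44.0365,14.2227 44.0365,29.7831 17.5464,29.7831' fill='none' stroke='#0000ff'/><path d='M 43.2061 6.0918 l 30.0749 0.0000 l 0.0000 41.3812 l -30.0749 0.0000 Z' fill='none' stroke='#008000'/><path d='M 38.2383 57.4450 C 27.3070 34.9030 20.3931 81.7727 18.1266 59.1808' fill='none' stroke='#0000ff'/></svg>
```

viewBox `0 0 136.0837 94.6596` with mm width/height → 1 unit = 1 mm. Flip: y_m = 94.6596 − y_svg.

**Shape 1** — `<path>` rectangle, stroke `#008000` → engrave (S269, F2799). Machine vertices: (62.3131,54.6405) → (91.6497,54.6405) → (91.6497,11.1736) → (62.3131,11.1736) → (62.3131,54.6405). Closed: final G1 returns to the first vertex.

**Shape 2** — `<polygon>` rectangle, stroke `#0000ff` → score (S389, F1581). Machine vertices: (17.5464,80.4369) → (44.0365,80.4369) → (44.0365,64.8765) → (17.5464,64.8765) → (17.5464,80.4369). Closed: final G1 returns to the first vertex.

**Shape 3** — `<path>` rectangle, stroke `#008000` → engrave (S269, F2799). Machine vertices: (43.2061,88.5678) → (73.2810,88.5678) → (73.2810,47.1866) → (43.2061,47.1866) → (43.2061,88.5678). Closed: final G1 returns to the first vertex.

**Shape 4** — `<path>` cubic bezier, stroke `#0000ff` → score (S389, F1581). Control points (SVG): P0=(38.2383,57.4450), P1=(27.3070,34.9030), P2=(20.3931,81.7727), P3=(18.1266,59.1808); sampled at t=k/3. Machine vertices: (38.2383,37.2146) → (28.6695,41.7628) → (21.9189,30.8973) → (18.1266,35.4788). Open path.

; Generated by LaserGRBL
G21
G90
G0 X62.3131 Y54.6405
M3 S269
G01 X91.6497 Y54.6405 F2799
G01 X91.6497 Y11.1736
G01 X62.3131 Y11.1736
G01 X62.3131 Y54.6405
M5
G0 X17.5464 Y80.4369
M3 S389
G01 X44.0365 Y80.4369 F1581
G01 X44.0365 Y64.8765
G01 X17.5464 Y64.8765
G01 X17.5464 Y80.4369
M5
G0 X43.2061 Y88.5678
M3 S269
G01 X73.2810 Y88.5678 F2799
G01 X73.2810 Y47.1866
G01 X43.2061 Y47.1866
G01 X43.2061 Y88.5678
M5
G0 X38.2383 Y37.2146
M3 S389
G01 X28.6695 Y41.7628 F1581
G01 X21.9189 Y30.8973
G01 X18.1266 Y35.4788
M5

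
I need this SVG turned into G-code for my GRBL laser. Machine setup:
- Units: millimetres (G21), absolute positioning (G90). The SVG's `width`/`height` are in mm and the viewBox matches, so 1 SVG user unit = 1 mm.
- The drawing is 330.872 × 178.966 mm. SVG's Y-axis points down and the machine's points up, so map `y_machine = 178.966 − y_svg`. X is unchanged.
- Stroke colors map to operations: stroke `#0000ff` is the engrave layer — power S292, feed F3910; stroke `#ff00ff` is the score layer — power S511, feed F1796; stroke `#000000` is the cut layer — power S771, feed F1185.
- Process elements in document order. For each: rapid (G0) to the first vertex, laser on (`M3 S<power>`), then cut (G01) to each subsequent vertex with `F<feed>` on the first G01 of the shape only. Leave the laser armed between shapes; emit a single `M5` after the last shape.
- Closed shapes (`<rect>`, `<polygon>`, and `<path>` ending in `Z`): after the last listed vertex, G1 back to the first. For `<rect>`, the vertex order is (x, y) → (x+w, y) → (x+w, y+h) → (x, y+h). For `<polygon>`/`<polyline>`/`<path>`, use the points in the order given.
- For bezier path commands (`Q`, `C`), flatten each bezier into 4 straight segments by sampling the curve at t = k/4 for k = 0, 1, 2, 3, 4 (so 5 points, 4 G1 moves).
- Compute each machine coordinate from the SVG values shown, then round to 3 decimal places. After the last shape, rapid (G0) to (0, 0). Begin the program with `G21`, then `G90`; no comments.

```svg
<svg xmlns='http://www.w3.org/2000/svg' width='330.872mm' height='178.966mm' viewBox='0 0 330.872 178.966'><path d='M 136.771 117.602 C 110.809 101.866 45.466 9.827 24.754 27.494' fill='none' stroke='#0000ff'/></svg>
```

G21
G90
G0 X136.771 Y61.364
M3 S292
G01 X111.228 Y84.566 F3910
G01 X78.794 Y118.944
G01 X47.344 Y147.059
G01 X24.754 Y151.472
M5
G0 X0.000 Y0.000

1 u = 1 mm; y_m = 178.966 − y.

[1] `<path>` cubic bezier, #0000ff→engrave S292 F3910: (136.771,61.364) → (111.228,84.566) → (78.794,118.944) → (47.344,147.059) → (24.754,151.472)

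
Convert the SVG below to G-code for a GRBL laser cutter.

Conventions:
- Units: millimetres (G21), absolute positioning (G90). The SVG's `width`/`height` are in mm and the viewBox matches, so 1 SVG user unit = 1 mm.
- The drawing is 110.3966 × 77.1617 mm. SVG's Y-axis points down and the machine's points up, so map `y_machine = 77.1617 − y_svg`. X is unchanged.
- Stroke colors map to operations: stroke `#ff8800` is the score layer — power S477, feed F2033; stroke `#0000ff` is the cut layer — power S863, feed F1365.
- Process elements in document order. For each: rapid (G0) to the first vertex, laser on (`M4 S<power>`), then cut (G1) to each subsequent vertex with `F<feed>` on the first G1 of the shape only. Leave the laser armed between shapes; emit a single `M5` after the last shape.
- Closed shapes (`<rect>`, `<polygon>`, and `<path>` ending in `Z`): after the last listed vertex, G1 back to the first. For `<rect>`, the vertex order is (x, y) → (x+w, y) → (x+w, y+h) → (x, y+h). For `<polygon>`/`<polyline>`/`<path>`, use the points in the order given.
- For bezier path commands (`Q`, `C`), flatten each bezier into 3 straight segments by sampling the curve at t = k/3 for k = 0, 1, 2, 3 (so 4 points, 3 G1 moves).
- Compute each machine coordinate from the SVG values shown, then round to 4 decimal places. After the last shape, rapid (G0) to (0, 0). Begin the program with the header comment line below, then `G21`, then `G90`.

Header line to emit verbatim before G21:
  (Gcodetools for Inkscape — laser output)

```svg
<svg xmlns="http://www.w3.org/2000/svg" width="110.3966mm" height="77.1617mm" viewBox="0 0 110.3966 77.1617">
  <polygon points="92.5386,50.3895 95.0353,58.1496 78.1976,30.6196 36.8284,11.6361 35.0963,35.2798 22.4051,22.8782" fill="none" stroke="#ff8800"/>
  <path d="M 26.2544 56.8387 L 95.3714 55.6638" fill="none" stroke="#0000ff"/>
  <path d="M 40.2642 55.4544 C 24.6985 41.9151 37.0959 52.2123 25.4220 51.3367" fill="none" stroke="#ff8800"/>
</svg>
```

(Gcodetools for Inkscape — laser output)
G21
G90
G0 X92.5386 Y26.7722
M4 S477
G1 X95.0353 Y19.0121 F2033
G1 X78.1976 Y46.5421
G1 X36.8284 Y65.5256
G1 X35.0963 Y41.8819
G1 X22.4051 Y54.2835
G1 X92.5386 Y26.7722
G0 X26.2544 Y20.3230
M4 S863
G1 X95.3714 Y21.4979 F1365
G0 X40.2642 Y21.7073
M4 S477
G1 X32.0923 Y28.5977 F2033
G1 X30.9993 Y27.3770
G1 X25.4220 Y25.8250
M5
G0 X0.0000 Y0.0000

1 u = 1 mm; y_m = 77.1617 − y.

[1] `<polygon>` closed polygon, #ff8800→score S477 F2033: (92.5386,26.7722) → (95.0353,19.0121) → (78.1976,46.5421) → (36.8284,65.5256) → (35.0963,41.8819) → (22.4051,54.2835) → (92.5386,26.7722) (closed)

[2] `<path>` line segment, #0000ff→cut S863 F1365: (26.2544,20.3230) → (95.3714,21.4979)

[3] `<path>` cubic bezier, #ff8800→score S477 F2033: (40.2642,21.7073) → (32.0923,28.5977) → (30.9993,27.3770) → (25.4220,25.8250)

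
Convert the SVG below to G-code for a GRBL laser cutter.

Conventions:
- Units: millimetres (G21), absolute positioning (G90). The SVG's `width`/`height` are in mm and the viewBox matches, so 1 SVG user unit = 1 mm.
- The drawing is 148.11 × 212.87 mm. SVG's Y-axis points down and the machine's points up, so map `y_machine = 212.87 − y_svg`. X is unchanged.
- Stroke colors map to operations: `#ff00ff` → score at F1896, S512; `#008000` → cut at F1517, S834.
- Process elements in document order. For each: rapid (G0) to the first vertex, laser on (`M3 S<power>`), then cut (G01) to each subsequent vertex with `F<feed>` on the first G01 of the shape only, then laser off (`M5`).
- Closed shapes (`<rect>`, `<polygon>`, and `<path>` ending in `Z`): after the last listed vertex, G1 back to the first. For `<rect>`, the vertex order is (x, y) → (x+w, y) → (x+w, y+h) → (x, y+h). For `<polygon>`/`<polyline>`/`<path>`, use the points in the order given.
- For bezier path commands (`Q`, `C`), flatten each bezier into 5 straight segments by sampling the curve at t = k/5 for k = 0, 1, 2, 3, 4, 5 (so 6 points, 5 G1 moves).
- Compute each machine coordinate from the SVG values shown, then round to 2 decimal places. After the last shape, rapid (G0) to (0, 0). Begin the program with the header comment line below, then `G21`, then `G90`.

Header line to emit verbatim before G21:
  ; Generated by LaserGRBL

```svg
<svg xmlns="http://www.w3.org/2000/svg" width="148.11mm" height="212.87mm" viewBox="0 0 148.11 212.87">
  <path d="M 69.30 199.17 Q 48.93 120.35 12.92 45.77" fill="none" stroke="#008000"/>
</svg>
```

; Generated by LaserGRBL
G21
G90
G0 X69.30 Y13.70
M3 S834
G01 X60.53 Y45.06 F1517
G01 X50.50 Y76.08
G01 X39.23 Y106.76
G01 X26.70 Y137.10
G01 X12.92 Y167.10
M5
G0 X0.00 Y0.00

Since the viewBox matches the mm dimensions, user units are millimetres directly. The only transform is the Y-flip y_m = 212.87 − y_svg.

Shape 1 is a quadratic bezier drawn with `<path>`. Its stroke #008000 means cut at S834, F1517. After flipping Y the toolpath is (69.30,13.70) → (60.53,45.06) → (50.50,76.08) → (39.23,106.76) → (26.70,137.10) → (12.92,167.10).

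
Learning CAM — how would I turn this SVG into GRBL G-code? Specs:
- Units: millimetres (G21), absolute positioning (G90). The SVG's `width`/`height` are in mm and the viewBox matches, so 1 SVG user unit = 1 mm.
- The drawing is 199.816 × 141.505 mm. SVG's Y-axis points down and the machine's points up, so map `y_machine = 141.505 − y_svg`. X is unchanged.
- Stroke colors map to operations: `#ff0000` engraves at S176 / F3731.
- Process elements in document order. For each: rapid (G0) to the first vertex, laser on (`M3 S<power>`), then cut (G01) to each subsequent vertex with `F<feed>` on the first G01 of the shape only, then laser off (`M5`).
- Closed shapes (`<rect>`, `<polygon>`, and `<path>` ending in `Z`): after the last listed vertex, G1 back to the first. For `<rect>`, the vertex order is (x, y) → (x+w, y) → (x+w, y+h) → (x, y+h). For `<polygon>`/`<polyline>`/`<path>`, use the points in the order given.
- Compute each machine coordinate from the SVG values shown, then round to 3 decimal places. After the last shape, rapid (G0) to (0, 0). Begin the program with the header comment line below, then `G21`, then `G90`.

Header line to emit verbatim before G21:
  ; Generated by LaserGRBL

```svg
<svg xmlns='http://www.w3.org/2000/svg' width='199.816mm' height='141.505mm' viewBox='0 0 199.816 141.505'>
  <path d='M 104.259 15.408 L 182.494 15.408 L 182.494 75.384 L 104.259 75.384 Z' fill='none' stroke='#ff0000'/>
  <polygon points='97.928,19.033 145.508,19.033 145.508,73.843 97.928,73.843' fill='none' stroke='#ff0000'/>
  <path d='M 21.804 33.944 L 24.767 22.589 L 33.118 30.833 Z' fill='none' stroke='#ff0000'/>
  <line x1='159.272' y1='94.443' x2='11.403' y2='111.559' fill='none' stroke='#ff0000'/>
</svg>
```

; Generated by LaserGRBL
G21
G90
G0 X104.259 Y126.097
M3 S176
G01 X182.494 Y126.097 F3731
G01 X182.494 Y66.121
G01 X104.259 Y66.121
G01 X104.259 Y126.097
M5
G0 X97.928 Y122.472
M3 S176
G01 X145.508 Y122.472 F3731
G01 X145.508 Y67.662
G01 X97.928 Y67.662
G01 X97.928 Y122.472
M5
G0 X21.804 Y107.561
M3 S176
G01 X24.767 Y118.916 F3731
G01 X33.118 Y110.672
G01 X21.804 Y107.561
M5
G0 X159.272 Y47.062
M3 S176
G01 X11.403 Y29.946 F3731
M5
G0 X0.000 Y0.000

1 u = 1 mm; y_m = 141.505 − y.

[1] `<path>` rectangle, #ff0000→engrave S176 F3731: (104.259,126.097) → (182.494,126.097) → (182.494,66.121) → (104.259,66.121) → (104.259,126.097) (closed)

[2] `<polygon>` rectangle, #ff0000→engrave S176 F3731: (97.928,122.472) → (145.508,122.472) → (145.508,67.662) → (97.928,67.662) → (97.928,122.472) (closed)

[3] `<path>` regular polygon, #ff0000→engrave S176 F3731: (21.804,107.561) → (24.767,118.916) → (33.118,110.672) → (21.804,107.561) (closed)

[4] `<line>` line segment, #ff0000→engrave S176 F3731: (159.272,47.062) → (11.403,29.946)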